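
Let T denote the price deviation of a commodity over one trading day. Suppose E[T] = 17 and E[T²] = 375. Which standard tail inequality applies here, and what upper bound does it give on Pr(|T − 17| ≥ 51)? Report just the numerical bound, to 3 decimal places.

0.033

The first two moments determine the variance, so Chebyshev's inequality is the sharpest standard bound available.
Var(T) = E[T²] − (E[T])² = 375 − 289 = 86.
Chebyshev's inequality: Pr(|T − μ| ≥ t) ≤ Var(T)/t² = 86/2601 = 0.0331.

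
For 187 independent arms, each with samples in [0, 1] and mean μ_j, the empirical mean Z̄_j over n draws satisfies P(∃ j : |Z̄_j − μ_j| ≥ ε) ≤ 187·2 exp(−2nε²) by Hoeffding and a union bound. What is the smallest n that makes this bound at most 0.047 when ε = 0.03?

4990

Need 2·187·exp(−2nε²) ≤ 0.047, i.e. exp(−2nε²) ≤ 0.047/374.
So 2nε² ≥ ln(374/0.047) = 8.981863.
Hence n ≥ 8.981863/(2·0.03²) = 4989.924.
The smallest integer n is 4990.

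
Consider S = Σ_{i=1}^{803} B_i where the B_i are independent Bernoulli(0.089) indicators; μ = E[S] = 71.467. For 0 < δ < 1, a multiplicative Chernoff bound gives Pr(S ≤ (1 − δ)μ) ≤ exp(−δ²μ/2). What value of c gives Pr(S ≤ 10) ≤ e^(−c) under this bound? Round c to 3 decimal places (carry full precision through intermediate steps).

Write 10 = (1 − δ)μ, so δ = 1 − 10/71.467 = 0.8600753…
Then the exponent is δ²μ/2 = (μ − 10)²/(2μ) = 26.433124.

26.433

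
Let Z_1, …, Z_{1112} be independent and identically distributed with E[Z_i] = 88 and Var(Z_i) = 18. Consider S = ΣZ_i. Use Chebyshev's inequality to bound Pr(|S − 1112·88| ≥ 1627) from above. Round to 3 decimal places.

0.008

Var(S) = n·Var(Z_i) = 1112·18 = 20016.
Chebyshev: Pr(|S − 1112·88| ≥ 1627) ≤ Var(S)/1627² = 20016/2647129 = 0.0076.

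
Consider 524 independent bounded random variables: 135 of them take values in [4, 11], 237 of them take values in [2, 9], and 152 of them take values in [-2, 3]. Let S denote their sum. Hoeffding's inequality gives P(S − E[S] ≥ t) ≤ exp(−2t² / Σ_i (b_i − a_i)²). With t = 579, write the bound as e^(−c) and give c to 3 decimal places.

Σ(b_i − a_i)² = 135·7² + 237·7² + 152·5² = 22028.
c = 2t² / 22028 = 2·579² / 22028 = 30.4377.

30.438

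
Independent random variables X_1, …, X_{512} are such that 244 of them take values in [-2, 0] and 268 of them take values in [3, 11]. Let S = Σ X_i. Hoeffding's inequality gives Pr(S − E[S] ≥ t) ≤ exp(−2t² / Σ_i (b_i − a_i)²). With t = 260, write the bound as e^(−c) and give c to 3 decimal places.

7.458

Σ(b_i − a_i)² = 244·2² + 268·8² = 18128.
c = 2t² / 18128 = 2·260² / 18128 = 7.4581.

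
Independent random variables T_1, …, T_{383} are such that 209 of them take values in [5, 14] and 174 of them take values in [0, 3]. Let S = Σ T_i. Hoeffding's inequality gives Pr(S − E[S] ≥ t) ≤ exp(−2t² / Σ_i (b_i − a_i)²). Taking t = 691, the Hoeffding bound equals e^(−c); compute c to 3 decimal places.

Σ(b_i − a_i)² = 209·9² + 174·3² = 18495.
c = 2t² / 18495 = 2·691² / 18495 = 51.6335.

51.634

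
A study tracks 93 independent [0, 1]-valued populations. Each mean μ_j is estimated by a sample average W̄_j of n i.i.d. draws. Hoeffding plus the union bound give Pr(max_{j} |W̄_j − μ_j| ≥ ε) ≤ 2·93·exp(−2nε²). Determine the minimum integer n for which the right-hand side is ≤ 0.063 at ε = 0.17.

139

Need 2·93·exp(−2nε²) ≤ 0.063, i.e. exp(−2nε²) ≤ 0.063/186.
So 2nε² ≥ ln(186/0.063) = 7.990367.
Hence n ≥ 7.990367/(2·0.17²) = 138.242.
The smallest integer n is 139.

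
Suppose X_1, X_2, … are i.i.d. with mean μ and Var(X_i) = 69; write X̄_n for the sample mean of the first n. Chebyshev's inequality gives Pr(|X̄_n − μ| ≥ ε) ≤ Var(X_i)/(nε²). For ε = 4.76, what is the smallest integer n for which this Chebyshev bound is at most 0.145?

Require 69/(n·4.76²) ≤ 0.145, i.e. n ≥ 69/(0.145·4.76²) = 21.002.
The smallest integer n is 22.

22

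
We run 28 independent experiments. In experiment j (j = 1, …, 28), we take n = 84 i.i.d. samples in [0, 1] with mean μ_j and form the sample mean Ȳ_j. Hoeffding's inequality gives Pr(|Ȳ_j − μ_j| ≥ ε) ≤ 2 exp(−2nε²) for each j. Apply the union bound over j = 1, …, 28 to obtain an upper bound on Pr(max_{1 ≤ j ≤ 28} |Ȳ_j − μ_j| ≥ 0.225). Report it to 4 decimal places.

Per-experiment Hoeffding bound: 2·exp(−2·84·0.225²) = 2·exp(−8.50500) = 0.00040491.
Union bound over 28 events: 28·0.00040491 = 0.01134.

0.0113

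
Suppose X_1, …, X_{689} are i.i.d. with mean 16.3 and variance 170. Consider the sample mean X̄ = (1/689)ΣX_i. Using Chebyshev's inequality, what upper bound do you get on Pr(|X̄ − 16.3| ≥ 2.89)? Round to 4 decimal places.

Var(X̄) = Var(X_i)/n = 170/689 = 0.24673.
Chebyshev: Pr(|X̄ − 16.3| ≥ 2.89) ≤ Var(X̄)/(2.89)² = 170/(689·2.89²) = 0.0295.

0.0295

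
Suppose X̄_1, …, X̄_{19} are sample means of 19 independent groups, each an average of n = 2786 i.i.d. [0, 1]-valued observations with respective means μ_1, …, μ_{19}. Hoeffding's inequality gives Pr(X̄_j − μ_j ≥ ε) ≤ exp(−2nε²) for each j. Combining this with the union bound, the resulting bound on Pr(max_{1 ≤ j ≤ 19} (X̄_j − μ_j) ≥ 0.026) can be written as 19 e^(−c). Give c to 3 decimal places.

3.767

Union bound over the 19 events: Pr(max_{1 ≤ j ≤ 19} (X̄_j − μ_j) ≥ 0.026) ≤ 19·exp(−2nε²) = 19 exp(−2·2786·0.026²).
So c = 2·2786·0.026² = 3.7667.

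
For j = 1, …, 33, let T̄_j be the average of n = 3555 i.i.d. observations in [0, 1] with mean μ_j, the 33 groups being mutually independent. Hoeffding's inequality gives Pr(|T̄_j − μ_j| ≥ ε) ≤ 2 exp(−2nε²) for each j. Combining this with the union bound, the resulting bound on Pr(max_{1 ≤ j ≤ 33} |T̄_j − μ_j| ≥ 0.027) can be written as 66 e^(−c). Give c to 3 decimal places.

5.183

Union bound over the 33 events: Pr(max_{1 ≤ j ≤ 33} |T̄_j − μ_j| ≥ 0.027) ≤ 33·2·exp(−2nε²) = 66 exp(−2·3555·0.027²).
So c = 2·3555·0.027² = 5.1832.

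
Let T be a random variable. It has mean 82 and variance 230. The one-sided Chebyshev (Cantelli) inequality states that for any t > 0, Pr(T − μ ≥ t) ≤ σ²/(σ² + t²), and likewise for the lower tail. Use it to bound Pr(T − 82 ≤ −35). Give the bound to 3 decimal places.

Here σ² = 230 and t = 35, so σ² + t² = 1455.
Cantelli's bound: 230/1455 = 0.1581.

0.158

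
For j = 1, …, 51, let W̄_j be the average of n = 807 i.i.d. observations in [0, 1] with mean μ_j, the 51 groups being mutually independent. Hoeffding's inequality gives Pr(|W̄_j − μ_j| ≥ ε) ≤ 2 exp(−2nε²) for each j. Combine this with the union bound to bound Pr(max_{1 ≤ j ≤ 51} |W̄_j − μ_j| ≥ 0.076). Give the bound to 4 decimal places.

Per-experiment Hoeffding bound: 2·exp(−2·807·0.076²) = 2·exp(−9.32246) = 0.00017879.
Union bound over 51 events: 51·0.00017879 = 0.00912.

0.0091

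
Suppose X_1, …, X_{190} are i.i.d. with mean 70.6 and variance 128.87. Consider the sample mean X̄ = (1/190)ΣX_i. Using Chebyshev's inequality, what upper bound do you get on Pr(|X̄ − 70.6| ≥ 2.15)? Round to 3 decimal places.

0.147

Var(X̄) = Var(X_i)/n = 128.87/190 = 0.67826.
Chebyshev: Pr(|X̄ − 70.6| ≥ 2.15) ≤ Var(X̄)/(2.15)² = 128.87/(190·2.15²) = 0.1467.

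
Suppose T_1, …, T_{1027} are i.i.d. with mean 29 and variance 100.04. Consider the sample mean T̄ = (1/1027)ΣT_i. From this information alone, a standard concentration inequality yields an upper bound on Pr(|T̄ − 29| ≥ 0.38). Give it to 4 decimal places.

0.6746

With mean and variance of each term known, Chebyshev's inequality bounds the deviation of the sum (or sample mean).
Var(T̄) = Var(T_i)/n = 100.04/1027 = 0.09741.
Chebyshev: Pr(|T̄ − 29| ≥ 0.38) ≤ Var(T̄)/(0.38)² = 100.04/(1027·0.38²) = 0.6746.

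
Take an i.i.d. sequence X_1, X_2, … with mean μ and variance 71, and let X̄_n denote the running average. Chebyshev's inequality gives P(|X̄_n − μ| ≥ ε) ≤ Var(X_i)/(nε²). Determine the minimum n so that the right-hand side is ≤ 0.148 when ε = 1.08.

Require 71/(n·1.08²) ≤ 0.148, i.e. n ≥ 71/(0.148·1.08²) = 411.291.
The smallest integer n is 412.

412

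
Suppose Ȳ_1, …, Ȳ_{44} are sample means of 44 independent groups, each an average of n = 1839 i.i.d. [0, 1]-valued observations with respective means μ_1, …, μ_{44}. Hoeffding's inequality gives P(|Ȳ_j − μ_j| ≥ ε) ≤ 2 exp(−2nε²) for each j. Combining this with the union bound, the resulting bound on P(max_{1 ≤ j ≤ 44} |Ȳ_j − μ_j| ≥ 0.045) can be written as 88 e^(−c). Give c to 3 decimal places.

Union bound over the 44 events: P(max_{1 ≤ j ≤ 44} |Ȳ_j − μ_j| ≥ 0.045) ≤ 44·2·exp(−2nε²) = 88 exp(−2·1839·0.045²).
So c = 2·1839·0.045² = 7.4479.

7.448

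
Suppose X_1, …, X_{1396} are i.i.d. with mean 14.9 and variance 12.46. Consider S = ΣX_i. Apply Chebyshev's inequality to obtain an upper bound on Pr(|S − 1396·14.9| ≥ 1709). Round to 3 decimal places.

0.006

Var(S) = n·Var(X_i) = 1396·12.46 = 17394.16.
Chebyshev: Pr(|S − 1396·14.9| ≥ 1709) ≤ Var(S)/1709² = 17394.16/2920681 = 0.0060.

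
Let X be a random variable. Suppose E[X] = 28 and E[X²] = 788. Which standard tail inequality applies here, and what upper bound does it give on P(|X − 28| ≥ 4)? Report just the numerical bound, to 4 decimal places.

The first two moments determine the variance, so Chebyshev's inequality is the sharpest standard bound available.
Var(X) = E[X²] − (E[X])² = 788 − 784 = 4.
Chebyshev's inequality: P(|X − μ| ≥ t) ≤ Var(X)/t² = 4/16 = 0.2500.

0.2500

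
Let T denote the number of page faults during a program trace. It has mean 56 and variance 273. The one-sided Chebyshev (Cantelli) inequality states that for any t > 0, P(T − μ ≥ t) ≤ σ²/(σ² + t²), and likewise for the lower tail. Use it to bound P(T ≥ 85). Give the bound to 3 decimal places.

Here σ² = 273 and t = 29, so σ² + t² = 1114.
Cantelli's bound: 273/1114 = 0.2451.

0.245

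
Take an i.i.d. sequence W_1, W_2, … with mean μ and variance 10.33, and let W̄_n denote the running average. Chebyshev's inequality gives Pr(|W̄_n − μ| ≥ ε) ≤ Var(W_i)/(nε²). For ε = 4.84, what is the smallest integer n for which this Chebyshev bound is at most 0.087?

Require 10.33/(n·4.84²) ≤ 0.087, i.e. n ≥ 10.33/(0.087·4.84²) = 5.069.
The smallest integer n is 6.

6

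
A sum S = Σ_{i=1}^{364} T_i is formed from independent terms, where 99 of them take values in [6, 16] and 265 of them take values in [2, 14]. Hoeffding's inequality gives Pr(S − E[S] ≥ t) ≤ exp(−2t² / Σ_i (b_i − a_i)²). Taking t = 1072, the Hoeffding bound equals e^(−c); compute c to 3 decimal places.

Σ(b_i − a_i)² = 99·10² + 265·12² = 48060.
c = 2t² / 48060 = 2·1072² / 48060 = 47.8229.

47.823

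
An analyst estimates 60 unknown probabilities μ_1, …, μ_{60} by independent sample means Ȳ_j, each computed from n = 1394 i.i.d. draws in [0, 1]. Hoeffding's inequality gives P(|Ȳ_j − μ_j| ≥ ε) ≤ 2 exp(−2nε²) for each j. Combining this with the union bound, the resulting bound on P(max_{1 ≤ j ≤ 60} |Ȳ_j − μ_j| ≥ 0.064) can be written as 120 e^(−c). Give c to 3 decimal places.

11.420

Union bound over the 60 events: P(max_{1 ≤ j ≤ 60} |Ȳ_j − μ_j| ≥ 0.064) ≤ 60·2·exp(−2nε²) = 120 exp(−2·1394·0.064²).
So c = 2·1394·0.064² = 11.4196.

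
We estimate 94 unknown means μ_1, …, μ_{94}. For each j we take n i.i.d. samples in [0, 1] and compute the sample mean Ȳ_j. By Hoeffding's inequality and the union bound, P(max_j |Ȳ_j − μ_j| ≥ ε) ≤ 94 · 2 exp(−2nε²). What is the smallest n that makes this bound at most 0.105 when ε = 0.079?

601

Need 2·94·exp(−2nε²) ≤ 0.105, i.e. exp(−2nε²) ≤ 0.105/188.
So 2nε² ≥ ln(188/0.105) = 7.490237.
Hence n ≥ 7.490237/(2·0.079²) = 600.083.
The smallest integer n is 601.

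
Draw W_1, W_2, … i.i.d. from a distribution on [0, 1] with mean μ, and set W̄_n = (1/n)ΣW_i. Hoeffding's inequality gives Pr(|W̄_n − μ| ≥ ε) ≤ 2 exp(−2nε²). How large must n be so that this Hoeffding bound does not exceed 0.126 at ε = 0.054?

475

Require 2·exp(−2nε²) ≤ 0.126, i.e. 2nε² ≥ ln(2/0.126) = 2.764621.
So n ≥ 2.764621 / (2·0.054²) = 474.043.
The smallest integer n is 475.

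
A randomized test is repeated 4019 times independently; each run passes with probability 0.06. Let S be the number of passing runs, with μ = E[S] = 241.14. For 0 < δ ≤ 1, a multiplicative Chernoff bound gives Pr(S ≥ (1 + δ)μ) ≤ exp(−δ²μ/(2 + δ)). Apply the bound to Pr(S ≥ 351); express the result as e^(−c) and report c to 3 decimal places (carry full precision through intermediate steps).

Write 351 = (1 + δ)μ, so δ = 351/241.14 − 1 = 0.455586…
Then the exponent is δ²μ/(2 + δ) = (351 − μ)² / (μ·(2 + δ)) = 20.382375.

20.382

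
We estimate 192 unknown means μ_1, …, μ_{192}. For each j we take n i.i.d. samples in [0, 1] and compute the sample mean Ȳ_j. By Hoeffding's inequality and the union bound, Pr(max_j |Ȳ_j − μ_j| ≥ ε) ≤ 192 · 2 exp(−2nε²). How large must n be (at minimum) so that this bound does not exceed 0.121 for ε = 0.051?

1550

Need 2·192·exp(−2nε²) ≤ 0.121, i.e. exp(−2nε²) ≤ 0.121/384.
So 2nε² ≥ ln(384/0.121) = 8.062607.
Hence n ≥ 8.062607/(2·0.051²) = 1549.905.
The smallest integer n is 1550.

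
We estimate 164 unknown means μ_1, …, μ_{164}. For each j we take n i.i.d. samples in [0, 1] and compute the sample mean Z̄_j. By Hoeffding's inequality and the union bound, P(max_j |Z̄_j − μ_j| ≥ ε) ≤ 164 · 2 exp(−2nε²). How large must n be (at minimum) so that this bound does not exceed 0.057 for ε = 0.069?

910

Need 2·164·exp(−2nε²) ≤ 0.057, i.e. exp(−2nε²) ≤ 0.057/328.
So 2nε² ≥ ln(328/0.057) = 8.657718.
Hence n ≥ 8.657718/(2·0.069²) = 909.233.
The smallest integer n is 910.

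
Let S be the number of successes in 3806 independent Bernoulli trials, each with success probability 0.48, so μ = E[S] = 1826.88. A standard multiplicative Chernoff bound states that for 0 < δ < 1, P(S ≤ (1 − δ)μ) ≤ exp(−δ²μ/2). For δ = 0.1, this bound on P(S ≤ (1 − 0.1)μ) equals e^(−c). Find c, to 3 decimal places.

9.134

c = δ²μ/2 = 0.1²·1826.88/2 = 9.1344.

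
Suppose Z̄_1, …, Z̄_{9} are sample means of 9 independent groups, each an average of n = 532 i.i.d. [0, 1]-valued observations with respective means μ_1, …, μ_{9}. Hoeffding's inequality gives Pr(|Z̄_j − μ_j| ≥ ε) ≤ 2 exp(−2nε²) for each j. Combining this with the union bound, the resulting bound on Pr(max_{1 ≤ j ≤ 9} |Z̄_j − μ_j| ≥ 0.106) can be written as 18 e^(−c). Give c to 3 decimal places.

11.955

Union bound over the 9 events: Pr(max_{1 ≤ j ≤ 9} |Z̄_j − μ_j| ≥ 0.106) ≤ 9·2·exp(−2nε²) = 18 exp(−2·532·0.106²).
So c = 2·532·0.106² = 11.9551.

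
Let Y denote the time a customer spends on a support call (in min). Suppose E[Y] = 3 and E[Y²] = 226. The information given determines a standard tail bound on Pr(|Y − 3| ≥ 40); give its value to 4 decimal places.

0.1356

The first two moments determine the variance, so Chebyshev's inequality is the sharpest standard bound available.
Var(Y) = E[Y²] − (E[Y])² = 226 − 9 = 217.
Chebyshev's inequality: Pr(|Y − μ| ≥ t) ≤ Var(Y)/t² = 217/1600 = 0.1356.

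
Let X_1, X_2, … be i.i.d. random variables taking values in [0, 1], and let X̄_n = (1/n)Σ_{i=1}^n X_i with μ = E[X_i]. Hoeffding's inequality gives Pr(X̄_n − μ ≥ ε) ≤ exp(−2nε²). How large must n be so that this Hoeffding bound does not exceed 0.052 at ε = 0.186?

Require exp(−2nε²) ≤ 0.052, i.e. 2nε² ≥ ln(1/0.052) = 2.956512.
So n ≥ 2.956512 / (2·0.186²) = 42.729.
The smallest integer n is 43.

43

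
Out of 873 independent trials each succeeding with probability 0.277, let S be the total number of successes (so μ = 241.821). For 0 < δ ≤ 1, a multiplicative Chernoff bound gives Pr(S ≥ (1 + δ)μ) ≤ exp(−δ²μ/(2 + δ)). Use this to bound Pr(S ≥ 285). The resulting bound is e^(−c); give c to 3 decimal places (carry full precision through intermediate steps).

3.539

Write 285 = (1 + δ)μ, so δ = 285/241.821 − 1 = 0.1785577…
Then the exponent is δ²μ/(2 + δ) = (285 − μ)² / (μ·(2 + δ)) = 3.539012.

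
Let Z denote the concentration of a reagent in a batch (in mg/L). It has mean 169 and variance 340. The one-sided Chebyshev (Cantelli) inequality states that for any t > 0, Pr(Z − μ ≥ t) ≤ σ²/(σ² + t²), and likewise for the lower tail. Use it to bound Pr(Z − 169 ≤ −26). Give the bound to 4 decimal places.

Here σ² = 340 and t = 26, so σ² + t² = 1016.
Cantelli's bound: 340/1016 = 0.3346.

0.3346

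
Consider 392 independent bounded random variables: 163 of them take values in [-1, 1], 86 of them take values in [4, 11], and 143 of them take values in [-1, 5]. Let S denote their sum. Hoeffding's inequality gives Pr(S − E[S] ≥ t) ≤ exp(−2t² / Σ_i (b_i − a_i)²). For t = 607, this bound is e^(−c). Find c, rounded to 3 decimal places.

Σ(b_i − a_i)² = 163·2² + 86·7² + 143·6² = 10014.
c = 2t² / 10014 = 2·607² / 10014 = 73.5868.

73.587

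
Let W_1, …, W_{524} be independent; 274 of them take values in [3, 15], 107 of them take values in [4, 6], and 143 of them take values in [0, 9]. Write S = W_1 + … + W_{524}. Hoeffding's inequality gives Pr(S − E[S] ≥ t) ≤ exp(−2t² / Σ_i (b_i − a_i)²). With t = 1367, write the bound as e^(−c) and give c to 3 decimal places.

72.617

Σ(b_i − a_i)² = 274·12² + 107·2² + 143·9² = 51467.
c = 2t² / 51467 = 2·1367² / 51467 = 72.6170.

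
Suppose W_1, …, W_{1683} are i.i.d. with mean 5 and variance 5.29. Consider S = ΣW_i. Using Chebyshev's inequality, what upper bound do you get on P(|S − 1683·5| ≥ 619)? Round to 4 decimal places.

0.0232

Var(S) = n·Var(W_i) = 1683·5.29 = 8903.07.
Chebyshev: P(|S − 1683·5| ≥ 619) ≤ Var(S)/619² = 8903.07/383161 = 0.0232.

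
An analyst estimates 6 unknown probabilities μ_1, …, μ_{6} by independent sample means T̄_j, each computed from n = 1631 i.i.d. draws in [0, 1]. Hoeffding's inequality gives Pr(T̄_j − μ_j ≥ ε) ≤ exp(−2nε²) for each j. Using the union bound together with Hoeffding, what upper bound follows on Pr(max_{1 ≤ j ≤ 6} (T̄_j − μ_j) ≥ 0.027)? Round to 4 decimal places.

0.5564

Per-experiment Hoeffding bound: exp(−2·1631·0.027²) = exp(−2.37800) = 0.092736.
Union bound over 6 events: 6·0.092736 = 0.55642.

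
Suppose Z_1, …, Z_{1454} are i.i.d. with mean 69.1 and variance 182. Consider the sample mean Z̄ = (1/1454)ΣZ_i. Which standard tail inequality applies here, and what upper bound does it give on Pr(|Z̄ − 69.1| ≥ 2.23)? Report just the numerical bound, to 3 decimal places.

With mean and variance of each term known, Chebyshev's inequality bounds the deviation of the sum (or sample mean).
Var(Z̄) = Var(Z_i)/n = 182/1454 = 0.12517.
Chebyshev: Pr(|Z̄ − 69.1| ≥ 2.23) ≤ Var(Z̄)/(2.23)² = 182/(1454·2.23²) = 0.0252.

0.025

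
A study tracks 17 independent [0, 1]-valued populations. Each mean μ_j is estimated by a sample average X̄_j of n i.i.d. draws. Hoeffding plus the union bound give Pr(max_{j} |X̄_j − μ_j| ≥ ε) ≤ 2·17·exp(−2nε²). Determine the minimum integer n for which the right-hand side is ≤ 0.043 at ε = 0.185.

Need 2·17·exp(−2nε²) ≤ 0.043, i.e. exp(−2nε²) ≤ 0.043/34.
So 2nε² ≥ ln(34/0.043) = 6.672916.
Hence n ≥ 6.672916/(2·0.185²) = 97.486.
The smallest integer n is 98.

98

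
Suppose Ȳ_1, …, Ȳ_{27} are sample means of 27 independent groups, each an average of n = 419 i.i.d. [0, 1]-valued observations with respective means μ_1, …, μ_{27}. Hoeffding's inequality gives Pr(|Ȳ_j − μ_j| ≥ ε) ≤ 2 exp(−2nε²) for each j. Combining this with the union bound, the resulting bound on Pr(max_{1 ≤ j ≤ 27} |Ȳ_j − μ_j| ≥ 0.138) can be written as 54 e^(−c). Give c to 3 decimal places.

15.959

Union bound over the 27 events: Pr(max_{1 ≤ j ≤ 27} |Ȳ_j − μ_j| ≥ 0.138) ≤ 27·2·exp(−2nε²) = 54 exp(−2·419·0.138²).
So c = 2·419·0.138² = 15.9589.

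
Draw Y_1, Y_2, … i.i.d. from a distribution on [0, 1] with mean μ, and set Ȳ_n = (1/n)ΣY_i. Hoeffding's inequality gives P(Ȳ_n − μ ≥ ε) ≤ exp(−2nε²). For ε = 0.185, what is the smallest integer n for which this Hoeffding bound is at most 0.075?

Require exp(−2nε²) ≤ 0.075, i.e. 2nε² ≥ ln(1/0.075) = 2.590267.
So n ≥ 2.590267 / (2·0.185²) = 37.842.
The smallest integer n is 38.

38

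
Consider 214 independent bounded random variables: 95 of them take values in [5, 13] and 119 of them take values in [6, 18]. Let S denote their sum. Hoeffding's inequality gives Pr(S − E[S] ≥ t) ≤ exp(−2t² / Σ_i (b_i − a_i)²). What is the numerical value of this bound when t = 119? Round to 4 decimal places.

Σ(b_i − a_i)² = 95·8² + 119·12² = 23216.
Exponent = 2·119² / 23216 = 1.21993.
Bound = exp(−1.21993) = 0.29525.

0.2952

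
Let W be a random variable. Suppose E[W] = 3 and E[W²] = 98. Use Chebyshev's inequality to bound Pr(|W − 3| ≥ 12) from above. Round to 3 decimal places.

Var(W) = E[W²] − (E[W])² = 98 − 9 = 89.
Chebyshev's inequality: Pr(|W − μ| ≥ t) ≤ Var(W)/t² = 89/144 = 0.6181.

0.618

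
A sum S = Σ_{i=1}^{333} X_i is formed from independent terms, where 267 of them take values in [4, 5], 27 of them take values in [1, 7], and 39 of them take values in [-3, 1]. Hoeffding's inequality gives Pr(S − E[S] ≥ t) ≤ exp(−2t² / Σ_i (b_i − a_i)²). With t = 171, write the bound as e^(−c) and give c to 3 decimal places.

Σ(b_i − a_i)² = 267·1² + 27·6² + 39·4² = 1863.
c = 2t² / 1863 = 2·171² / 1863 = 31.3913.

31.391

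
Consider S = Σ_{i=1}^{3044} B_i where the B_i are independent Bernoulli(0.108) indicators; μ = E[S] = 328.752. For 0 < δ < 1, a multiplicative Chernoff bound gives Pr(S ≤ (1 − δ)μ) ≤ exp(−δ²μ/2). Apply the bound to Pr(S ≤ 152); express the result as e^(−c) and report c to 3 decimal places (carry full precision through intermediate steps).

Write 152 = (1 − δ)μ, so δ = 1 − 152/328.752 = 0.5376454…
Then the exponent is δ²μ/2 = (μ − 152)²/(2μ) = 47.514950.

47.515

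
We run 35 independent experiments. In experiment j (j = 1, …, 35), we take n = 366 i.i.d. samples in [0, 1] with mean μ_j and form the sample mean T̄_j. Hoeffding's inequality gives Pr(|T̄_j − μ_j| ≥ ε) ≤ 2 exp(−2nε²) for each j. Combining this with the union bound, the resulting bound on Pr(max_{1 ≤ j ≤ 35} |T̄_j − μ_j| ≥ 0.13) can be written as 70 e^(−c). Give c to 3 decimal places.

12.371

Union bound over the 35 events: Pr(max_{1 ≤ j ≤ 35} |T̄_j − μ_j| ≥ 0.13) ≤ 35·2·exp(−2nε²) = 70 exp(−2·366·0.13²).
So c = 2·366·0.13² = 12.3708.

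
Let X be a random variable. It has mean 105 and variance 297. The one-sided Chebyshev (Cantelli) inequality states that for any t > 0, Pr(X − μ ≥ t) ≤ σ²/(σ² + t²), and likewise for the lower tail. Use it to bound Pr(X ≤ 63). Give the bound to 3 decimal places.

Here σ² = 297 and t = 42, so σ² + t² = 2061.
Cantelli's bound: 297/2061 = 0.1441.

0.144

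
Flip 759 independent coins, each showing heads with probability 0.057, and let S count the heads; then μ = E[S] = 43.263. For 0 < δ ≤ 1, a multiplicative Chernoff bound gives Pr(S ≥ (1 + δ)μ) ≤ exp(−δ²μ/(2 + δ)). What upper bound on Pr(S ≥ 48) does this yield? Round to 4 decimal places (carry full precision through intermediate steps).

Write 48 = (1 + δ)μ, so δ = 48/43.263 − 1 = 0.1094931…
Then the exponent is δ²μ/(2 + δ) = (48 − μ)² / (μ·(2 + δ)) = 0.245874.
Bound = exp(−0.245874) = 0.78202.

0.7820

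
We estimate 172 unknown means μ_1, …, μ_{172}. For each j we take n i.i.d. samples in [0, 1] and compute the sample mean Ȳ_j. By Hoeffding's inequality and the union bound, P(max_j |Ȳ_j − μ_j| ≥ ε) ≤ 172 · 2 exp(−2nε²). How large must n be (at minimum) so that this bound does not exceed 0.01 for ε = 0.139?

Need 2·172·exp(−2nε²) ≤ 0.01, i.e. exp(−2nε²) ≤ 0.01/344.
So 2nε² ≥ ln(344/0.01) = 10.445812.
Hence n ≥ 10.445812/(2·0.139²) = 270.323.
The smallest integer n is 271.

271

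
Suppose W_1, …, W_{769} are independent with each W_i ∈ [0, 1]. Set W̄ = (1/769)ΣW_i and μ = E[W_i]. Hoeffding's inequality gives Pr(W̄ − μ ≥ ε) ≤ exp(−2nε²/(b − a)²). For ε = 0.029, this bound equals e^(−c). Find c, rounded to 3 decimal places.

c = 2nε²/(b − a)² = 2·769·0.029² / 1² = 1.2935.

1.293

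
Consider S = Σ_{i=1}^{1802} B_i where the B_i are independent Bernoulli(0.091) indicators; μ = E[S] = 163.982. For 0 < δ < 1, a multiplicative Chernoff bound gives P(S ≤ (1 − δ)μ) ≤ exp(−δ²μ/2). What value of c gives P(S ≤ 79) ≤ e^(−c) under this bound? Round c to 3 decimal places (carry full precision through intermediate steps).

22.021

Write 79 = (1 − δ)μ, so δ = 1 − 79/163.982 = 0.5182398…
Then the exponent is δ²μ/2 = (μ − 79)²/(2μ) = 22.020528.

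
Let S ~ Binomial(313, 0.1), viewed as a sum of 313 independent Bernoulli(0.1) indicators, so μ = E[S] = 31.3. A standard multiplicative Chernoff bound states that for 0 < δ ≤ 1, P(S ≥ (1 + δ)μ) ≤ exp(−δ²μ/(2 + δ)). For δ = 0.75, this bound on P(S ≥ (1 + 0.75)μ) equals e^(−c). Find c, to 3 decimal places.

6.402

c = δ²μ/(2 + δ) = 0.75²·31.3/(2 + 0.75) = 6.4023.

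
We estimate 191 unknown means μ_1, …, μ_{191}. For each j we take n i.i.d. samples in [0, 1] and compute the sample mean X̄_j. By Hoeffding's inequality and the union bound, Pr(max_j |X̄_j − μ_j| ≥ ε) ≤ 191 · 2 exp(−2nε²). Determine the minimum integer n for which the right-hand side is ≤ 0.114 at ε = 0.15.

181

Need 2·191·exp(−2nε²) ≤ 0.114, i.e. exp(−2nε²) ≤ 0.114/382.
So 2nε² ≥ ln(382/0.114) = 8.116977.
Hence n ≥ 8.116977/(2·0.15²) = 180.377.
The smallest integer n is 181.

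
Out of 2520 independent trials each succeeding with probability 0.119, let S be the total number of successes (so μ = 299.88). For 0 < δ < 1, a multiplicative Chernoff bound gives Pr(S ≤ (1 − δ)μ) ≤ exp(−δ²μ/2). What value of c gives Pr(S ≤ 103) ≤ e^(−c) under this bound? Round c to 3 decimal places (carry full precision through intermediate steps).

64.629

Write 103 = (1 − δ)μ, so δ = 1 − 103/299.88 = 0.6565293…
Then the exponent is δ²μ/2 = (μ − 103)²/(2μ) = 64.628742.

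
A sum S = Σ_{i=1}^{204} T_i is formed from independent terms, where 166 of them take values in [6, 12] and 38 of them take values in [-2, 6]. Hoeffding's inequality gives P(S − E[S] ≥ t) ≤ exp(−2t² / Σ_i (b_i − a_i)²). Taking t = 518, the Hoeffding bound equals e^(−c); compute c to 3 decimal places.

Σ(b_i − a_i)² = 166·6² + 38·8² = 8408.
c = 2t² / 8408 = 2·518² / 8408 = 63.8259.

63.826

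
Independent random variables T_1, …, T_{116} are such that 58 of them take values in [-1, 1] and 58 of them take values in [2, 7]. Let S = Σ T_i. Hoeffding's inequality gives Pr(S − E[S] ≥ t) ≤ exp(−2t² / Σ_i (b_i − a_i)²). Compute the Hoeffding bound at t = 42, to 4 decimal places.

Σ(b_i − a_i)² = 58·2² + 58·5² = 1682.
Exponent = 2·42² / 1682 = 2.09750.
Bound = exp(−2.09750) = 0.12276.

0.1228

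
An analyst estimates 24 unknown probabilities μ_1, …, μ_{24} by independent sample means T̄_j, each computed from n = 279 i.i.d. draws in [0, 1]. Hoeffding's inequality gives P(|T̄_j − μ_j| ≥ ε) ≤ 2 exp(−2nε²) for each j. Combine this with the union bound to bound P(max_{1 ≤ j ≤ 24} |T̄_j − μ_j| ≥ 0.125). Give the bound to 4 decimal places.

0.0078

Per-experiment Hoeffding bound: 2·exp(−2·279·0.125²) = 2·exp(−8.71875) = 0.00032698.
Union bound over 24 events: 24·0.00032698 = 0.00785.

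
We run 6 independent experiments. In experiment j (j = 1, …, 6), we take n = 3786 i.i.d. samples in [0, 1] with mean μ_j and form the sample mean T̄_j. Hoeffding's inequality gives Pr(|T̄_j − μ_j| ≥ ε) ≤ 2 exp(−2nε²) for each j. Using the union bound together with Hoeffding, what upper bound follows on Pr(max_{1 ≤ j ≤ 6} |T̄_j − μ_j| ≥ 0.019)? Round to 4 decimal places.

0.7799

Per-experiment Hoeffding bound: 2·exp(−2·3786·0.019²) = 2·exp(−2.73349) = 0.12998.
Union bound over 6 events: 6·0.12998 = 0.77990.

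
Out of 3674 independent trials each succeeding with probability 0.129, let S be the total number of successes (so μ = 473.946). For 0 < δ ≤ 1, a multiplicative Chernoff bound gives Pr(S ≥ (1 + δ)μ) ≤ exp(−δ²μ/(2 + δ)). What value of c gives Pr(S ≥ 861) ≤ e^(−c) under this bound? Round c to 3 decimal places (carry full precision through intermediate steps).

Write 861 = (1 + δ)μ, so δ = 861/473.946 − 1 = 0.8166627…
Then the exponent is δ²μ/(2 + δ) = (861 − μ)² / (μ·(2 + δ)) = 112.222366.

112.222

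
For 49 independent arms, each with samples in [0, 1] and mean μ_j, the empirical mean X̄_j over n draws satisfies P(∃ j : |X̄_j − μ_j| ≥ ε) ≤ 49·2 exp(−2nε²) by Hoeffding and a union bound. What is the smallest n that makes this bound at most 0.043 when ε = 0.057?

Need 2·49·exp(−2nε²) ≤ 0.043, i.e. exp(−2nε²) ≤ 0.043/98.
So 2nε² ≥ ln(98/0.043) = 7.731523.
Hence n ≥ 7.731523/(2·0.057²) = 1189.831.
The smallest integer n is 1190.

1190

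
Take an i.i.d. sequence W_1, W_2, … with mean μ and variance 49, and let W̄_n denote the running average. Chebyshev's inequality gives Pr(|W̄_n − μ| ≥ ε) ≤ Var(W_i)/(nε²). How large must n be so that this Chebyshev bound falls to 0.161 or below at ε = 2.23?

62

Require 49/(n·2.23²) ≤ 0.161, i.e. n ≥ 49/(0.161·2.23²) = 61.201.
The smallest integer n is 62.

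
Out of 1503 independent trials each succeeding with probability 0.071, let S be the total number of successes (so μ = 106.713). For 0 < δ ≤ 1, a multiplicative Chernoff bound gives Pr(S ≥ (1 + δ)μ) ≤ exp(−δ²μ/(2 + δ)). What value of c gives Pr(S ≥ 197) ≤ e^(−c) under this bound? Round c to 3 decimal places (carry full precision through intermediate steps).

Write 197 = (1 + δ)μ, so δ = 197/106.713 − 1 = 0.8460731…
Then the exponent is δ²μ/(2 + δ) = (197 − μ)² / (μ·(2 + δ)) = 26.840281.

26.840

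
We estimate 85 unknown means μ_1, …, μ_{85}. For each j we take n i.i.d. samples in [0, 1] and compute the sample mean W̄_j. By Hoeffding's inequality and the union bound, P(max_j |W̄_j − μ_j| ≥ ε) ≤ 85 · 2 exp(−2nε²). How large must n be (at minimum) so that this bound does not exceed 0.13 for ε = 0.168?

128

Need 2·85·exp(−2nε²) ≤ 0.13, i.e. exp(−2nε²) ≤ 0.13/170.
So 2nε² ≥ ln(170/0.13) = 7.176019.
Hence n ≥ 7.176019/(2·0.168²) = 127.126.
The smallest integer n is 128.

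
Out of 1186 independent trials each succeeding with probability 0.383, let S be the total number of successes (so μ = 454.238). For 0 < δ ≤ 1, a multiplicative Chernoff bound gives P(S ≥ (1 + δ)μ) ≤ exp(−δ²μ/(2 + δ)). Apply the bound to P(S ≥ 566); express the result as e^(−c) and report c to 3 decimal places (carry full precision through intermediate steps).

Write 566 = (1 + δ)μ, so δ = 566/454.238 − 1 = 0.2460428…
Then the exponent is δ²μ/(2 + δ) = (566 − μ)² / (μ·(2 + δ)) = 12.242971.

12.243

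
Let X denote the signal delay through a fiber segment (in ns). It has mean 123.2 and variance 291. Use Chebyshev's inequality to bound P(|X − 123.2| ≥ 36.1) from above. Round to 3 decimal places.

Chebyshev: P(|X − μ| ≥ t) ≤ Var(X)/t².
Bound = 291 / 1303.21 = 0.2233.

0.223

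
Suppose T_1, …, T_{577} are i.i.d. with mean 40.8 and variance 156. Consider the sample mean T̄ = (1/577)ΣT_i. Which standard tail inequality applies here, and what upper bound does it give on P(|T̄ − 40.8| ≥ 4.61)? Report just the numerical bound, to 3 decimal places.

0.013

With mean and variance of each term known, Chebyshev's inequality bounds the deviation of the sum (or sample mean).
Var(T̄) = Var(T_i)/n = 156/577 = 0.27036.
Chebyshev: P(|T̄ − 40.8| ≥ 4.61) ≤ Var(T̄)/(4.61)² = 156/(577·4.61²) = 0.0127.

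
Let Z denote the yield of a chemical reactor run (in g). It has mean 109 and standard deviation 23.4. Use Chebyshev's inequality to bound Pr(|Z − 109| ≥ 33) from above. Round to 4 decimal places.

0.5028

Chebyshev: Pr(|Z − μ| ≥ t) ≤ Var(Z)/t².
Var(Z) = σ² = 23.4² = 547.56.
Bound = 547.56 / 1089 = 0.5028.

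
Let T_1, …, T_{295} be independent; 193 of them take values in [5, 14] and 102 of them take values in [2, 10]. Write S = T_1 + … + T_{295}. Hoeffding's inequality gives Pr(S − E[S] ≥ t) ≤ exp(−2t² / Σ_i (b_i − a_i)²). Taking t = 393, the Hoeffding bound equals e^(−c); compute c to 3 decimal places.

13.939

Σ(b_i − a_i)² = 193·9² + 102·8² = 22161.
c = 2t² / 22161 = 2·393² / 22161 = 13.9388.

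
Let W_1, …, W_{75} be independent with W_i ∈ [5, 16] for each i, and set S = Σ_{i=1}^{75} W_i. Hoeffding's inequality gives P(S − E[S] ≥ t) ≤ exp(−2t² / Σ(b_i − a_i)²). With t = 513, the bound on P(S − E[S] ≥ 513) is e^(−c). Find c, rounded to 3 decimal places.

Σ(b_i − a_i)² = 75·(11)² = 9075.
c = 2t²/9075 = 2·513²/9075 = 57.9987.

57.999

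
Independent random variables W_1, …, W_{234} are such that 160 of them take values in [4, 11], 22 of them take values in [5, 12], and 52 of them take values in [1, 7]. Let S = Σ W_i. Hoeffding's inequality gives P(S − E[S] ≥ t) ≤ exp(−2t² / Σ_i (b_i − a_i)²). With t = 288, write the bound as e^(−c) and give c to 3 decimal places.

Σ(b_i − a_i)² = 160·7² + 22·7² + 52·6² = 10790.
c = 2t² / 10790 = 2·288² / 10790 = 15.3742.

15.374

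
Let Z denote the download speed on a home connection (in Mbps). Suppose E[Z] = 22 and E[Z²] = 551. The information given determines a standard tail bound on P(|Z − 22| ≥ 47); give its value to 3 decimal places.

0.030

The first two moments determine the variance, so Chebyshev's inequality is the sharpest standard bound available.
Var(Z) = E[Z²] − (E[Z])² = 551 − 484 = 67.
Chebyshev's inequality: P(|Z − μ| ≥ t) ≤ Var(Z)/t² = 67/2209 = 0.0303.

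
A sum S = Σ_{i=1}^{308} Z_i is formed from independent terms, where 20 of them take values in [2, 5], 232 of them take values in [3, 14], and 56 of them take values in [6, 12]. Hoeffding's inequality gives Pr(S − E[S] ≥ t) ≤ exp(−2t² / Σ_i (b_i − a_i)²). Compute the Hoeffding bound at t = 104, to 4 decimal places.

0.4893

Σ(b_i − a_i)² = 20·3² + 232·11² + 56·6² = 30268.
Exponent = 2·104² / 30268 = 0.71468.
Bound = exp(−0.71468) = 0.48935.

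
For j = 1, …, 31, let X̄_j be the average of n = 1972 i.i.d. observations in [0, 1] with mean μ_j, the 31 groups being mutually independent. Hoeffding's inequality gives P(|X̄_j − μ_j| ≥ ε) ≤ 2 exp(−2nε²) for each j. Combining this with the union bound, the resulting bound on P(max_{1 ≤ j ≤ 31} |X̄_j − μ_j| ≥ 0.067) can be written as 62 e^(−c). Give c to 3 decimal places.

17.705

Union bound over the 31 events: P(max_{1 ≤ j ≤ 31} |X̄_j − μ_j| ≥ 0.067) ≤ 31·2·exp(−2nε²) = 62 exp(−2·1972·0.067²).
So c = 2·1972·0.067² = 17.7046.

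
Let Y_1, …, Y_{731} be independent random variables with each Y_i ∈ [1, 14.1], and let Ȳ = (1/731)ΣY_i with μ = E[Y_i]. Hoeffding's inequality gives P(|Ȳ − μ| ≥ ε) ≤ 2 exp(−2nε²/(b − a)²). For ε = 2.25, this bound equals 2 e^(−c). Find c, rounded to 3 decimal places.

43.129

c = 2nε²/(b − a)² = 2·731·2.25² / 13.1² = 43.1290.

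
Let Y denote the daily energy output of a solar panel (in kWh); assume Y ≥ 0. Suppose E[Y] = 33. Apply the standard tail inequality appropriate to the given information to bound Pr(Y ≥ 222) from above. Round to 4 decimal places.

0.1486

Only the mean of a non-negative variable is known, so Markov's inequality is the applicable tail bound.
Markov's inequality: for a non-negative random variable, Pr(Y ≥ a) ≤ E[Y]/a.
Here E[Y] = 33 and a = 222, so the bound is 33/222 = 0.1486.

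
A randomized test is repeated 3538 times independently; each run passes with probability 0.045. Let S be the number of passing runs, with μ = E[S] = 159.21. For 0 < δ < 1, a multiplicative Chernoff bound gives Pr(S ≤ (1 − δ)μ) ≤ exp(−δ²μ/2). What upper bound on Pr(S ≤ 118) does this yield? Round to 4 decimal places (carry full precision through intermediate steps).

0.0048

Write 118 = (1 − δ)μ, so δ = 1 − 118/159.21 = 0.2588405…
Then the exponent is δ²μ/2 = (μ − 118)²/(2μ) = 5.333409.
Bound = exp(−5.333409) = 0.00483.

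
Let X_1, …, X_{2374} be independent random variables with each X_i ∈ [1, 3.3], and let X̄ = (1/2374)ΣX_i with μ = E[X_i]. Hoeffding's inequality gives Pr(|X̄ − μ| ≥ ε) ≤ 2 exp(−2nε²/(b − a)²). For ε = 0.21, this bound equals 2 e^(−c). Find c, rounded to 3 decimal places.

c = 2nε²/(b − a)² = 2·2374·0.21² / 2.3² = 39.5816.

39.582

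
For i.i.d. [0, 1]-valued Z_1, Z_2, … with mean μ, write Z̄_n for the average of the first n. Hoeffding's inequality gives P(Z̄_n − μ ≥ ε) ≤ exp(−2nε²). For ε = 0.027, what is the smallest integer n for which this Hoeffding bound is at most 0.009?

3231

Require exp(−2nε²) ≤ 0.009, i.e. 2nε² ≥ ln(1/0.009) = 4.710531.
So n ≥ 4.710531 / (2·0.027²) = 3230.817.
The smallest integer n is 3231.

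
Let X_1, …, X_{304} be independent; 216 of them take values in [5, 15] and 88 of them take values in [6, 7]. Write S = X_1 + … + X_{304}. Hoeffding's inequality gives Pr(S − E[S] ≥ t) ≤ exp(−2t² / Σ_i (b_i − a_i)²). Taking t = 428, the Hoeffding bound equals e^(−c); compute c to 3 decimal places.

Σ(b_i − a_i)² = 216·10² + 88·1² = 21688.
c = 2t² / 21688 = 2·428² / 21688 = 16.8927.

16.893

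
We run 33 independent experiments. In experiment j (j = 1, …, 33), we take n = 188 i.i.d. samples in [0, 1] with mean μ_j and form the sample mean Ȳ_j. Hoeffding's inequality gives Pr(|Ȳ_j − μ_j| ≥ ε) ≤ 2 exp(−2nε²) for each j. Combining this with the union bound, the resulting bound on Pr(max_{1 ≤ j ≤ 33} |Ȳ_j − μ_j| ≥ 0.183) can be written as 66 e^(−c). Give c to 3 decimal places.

Union bound over the 33 events: Pr(max_{1 ≤ j ≤ 33} |Ȳ_j − μ_j| ≥ 0.183) ≤ 33·2·exp(−2nε²) = 66 exp(−2·188·0.183²).
So c = 2·188·0.183² = 12.5919.

12.592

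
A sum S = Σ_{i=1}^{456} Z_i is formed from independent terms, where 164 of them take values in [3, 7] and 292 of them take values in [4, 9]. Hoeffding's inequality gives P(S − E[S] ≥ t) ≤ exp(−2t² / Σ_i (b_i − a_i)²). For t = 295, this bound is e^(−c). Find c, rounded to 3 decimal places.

Σ(b_i − a_i)² = 164·4² + 292·5² = 9924.
c = 2t² / 9924 = 2·295² / 9924 = 17.5383.

17.538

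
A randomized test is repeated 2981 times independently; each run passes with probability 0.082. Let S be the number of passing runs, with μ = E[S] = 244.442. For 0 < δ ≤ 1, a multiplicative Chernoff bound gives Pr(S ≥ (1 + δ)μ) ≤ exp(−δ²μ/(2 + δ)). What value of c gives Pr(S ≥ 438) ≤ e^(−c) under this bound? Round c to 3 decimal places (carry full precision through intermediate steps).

Write 438 = (1 + δ)μ, so δ = 438/244.442 − 1 = 0.7918361…
Then the exponent is δ²μ/(2 + δ) = (438 − μ)² / (μ·(2 + δ)) = 54.897998.

54.898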